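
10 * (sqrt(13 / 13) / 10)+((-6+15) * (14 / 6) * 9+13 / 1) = 203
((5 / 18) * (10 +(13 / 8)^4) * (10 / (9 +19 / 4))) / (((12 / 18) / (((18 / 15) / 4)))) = 1.54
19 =19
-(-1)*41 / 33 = 41 / 33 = 1.24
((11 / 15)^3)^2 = 1771561 / 11390625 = 0.16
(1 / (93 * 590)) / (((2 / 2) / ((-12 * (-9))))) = 18 / 9145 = 0.00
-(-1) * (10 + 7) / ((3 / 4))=68 / 3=22.67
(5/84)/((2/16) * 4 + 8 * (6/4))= 1/210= 0.00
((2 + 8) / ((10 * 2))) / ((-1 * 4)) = -1 / 8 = -0.12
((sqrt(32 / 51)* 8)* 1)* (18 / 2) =96* sqrt(102) / 17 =57.03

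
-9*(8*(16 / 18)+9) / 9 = -145 / 9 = -16.11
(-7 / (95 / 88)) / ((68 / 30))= -924 / 323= -2.86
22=22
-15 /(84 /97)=-485 /28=-17.32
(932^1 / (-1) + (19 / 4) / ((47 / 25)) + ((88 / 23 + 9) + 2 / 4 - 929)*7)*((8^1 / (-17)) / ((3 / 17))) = 63469322 / 3243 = 19571.18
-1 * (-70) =70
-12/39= -4/13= -0.31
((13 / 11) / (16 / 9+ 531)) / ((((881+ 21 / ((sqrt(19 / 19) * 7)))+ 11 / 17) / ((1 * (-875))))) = -5525 / 2518197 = -0.00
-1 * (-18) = 18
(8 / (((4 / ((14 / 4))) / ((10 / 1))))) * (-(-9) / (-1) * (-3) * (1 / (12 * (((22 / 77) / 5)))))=2756.25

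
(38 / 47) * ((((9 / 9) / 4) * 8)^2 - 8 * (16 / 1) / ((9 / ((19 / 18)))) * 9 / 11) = -31160 / 4653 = -6.70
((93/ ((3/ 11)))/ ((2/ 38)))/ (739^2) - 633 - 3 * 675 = -1451583139/ 546121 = -2657.99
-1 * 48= -48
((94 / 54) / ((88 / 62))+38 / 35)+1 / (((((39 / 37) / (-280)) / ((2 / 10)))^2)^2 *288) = 27665.87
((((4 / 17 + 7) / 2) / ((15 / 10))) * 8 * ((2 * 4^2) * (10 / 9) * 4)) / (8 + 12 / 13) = 307.52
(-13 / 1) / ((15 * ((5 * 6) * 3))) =-0.01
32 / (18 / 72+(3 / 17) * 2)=2176 / 41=53.07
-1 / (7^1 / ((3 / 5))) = -3 / 35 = -0.09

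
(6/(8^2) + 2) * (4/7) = 67/56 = 1.20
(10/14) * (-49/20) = -7/4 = -1.75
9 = 9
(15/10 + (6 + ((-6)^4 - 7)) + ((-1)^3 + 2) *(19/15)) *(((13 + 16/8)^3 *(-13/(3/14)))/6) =-88572575/2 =-44286287.50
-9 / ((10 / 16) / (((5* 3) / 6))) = -36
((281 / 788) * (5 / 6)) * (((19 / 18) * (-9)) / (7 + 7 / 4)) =-5339 / 16548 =-0.32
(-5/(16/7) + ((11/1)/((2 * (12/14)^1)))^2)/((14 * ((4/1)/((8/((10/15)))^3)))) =1203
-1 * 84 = -84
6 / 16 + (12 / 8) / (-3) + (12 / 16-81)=-80.38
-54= -54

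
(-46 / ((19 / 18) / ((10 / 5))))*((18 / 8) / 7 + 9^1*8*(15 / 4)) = -3133566 / 133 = -23560.65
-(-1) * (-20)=-20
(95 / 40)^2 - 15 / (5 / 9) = -1367 / 64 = -21.36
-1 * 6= -6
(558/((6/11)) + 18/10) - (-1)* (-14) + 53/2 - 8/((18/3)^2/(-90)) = 10573/10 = 1057.30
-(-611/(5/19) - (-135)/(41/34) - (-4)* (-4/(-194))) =43941203/19885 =2209.77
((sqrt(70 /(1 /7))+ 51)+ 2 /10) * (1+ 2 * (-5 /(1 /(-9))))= 637 * sqrt(10)+ 23296 /5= 6673.57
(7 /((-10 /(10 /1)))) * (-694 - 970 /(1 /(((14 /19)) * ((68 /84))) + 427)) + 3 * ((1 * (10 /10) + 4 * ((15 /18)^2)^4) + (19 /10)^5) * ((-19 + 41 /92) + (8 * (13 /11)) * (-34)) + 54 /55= -524362586161871551 /23460386400000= -22350.98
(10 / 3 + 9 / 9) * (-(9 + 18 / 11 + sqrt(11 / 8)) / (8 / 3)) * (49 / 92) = -74529 / 8096- 637 * sqrt(22) / 2944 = -10.22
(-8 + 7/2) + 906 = 1803/2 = 901.50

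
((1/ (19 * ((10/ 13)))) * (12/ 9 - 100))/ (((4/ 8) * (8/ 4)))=-1924/ 285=-6.75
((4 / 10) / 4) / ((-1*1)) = -1 / 10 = -0.10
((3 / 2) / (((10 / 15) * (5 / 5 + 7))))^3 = 729 / 32768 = 0.02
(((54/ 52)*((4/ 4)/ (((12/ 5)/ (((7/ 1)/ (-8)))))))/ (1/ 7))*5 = -13.25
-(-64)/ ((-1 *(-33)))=64/ 33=1.94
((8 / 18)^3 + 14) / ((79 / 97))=12610 / 729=17.30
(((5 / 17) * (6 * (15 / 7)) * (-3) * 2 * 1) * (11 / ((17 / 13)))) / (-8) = 96525 / 4046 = 23.86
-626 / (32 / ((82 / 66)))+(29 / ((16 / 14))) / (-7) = -14747 / 528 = -27.93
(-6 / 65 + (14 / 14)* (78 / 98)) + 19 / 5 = 14344 / 3185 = 4.50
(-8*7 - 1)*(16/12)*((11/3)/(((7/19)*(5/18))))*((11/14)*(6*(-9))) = 28305288/245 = 115531.79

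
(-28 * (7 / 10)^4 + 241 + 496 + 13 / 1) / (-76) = -1858193 / 190000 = -9.78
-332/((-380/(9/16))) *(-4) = -747/380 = -1.97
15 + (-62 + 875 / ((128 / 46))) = 267.45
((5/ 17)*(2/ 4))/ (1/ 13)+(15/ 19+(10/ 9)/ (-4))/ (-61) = 337520/ 177327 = 1.90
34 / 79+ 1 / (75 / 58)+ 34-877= -4987643 / 5925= -841.80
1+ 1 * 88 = 89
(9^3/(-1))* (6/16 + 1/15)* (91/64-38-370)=335124459/2560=130907.99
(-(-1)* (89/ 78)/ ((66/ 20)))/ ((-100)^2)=89/ 2574000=0.00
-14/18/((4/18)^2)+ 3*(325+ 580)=10797/4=2699.25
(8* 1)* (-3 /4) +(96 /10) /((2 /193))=4602 /5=920.40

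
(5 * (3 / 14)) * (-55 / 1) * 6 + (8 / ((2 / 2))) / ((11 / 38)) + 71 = -19630 / 77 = -254.94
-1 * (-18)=18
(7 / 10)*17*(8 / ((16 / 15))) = 357 / 4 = 89.25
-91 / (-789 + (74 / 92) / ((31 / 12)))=64883 / 562335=0.12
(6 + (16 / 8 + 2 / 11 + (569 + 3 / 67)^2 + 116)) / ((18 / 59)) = 1061790.68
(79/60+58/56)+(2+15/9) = 632/105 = 6.02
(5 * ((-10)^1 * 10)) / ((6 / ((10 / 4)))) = -625 / 3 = -208.33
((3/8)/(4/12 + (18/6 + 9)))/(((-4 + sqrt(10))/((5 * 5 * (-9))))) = 8.17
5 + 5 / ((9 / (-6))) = 5 / 3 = 1.67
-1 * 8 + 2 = -6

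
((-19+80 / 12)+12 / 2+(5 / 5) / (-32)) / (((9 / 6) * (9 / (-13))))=7943 / 1296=6.13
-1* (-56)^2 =-3136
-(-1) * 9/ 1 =9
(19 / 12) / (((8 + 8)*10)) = 19 / 1920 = 0.01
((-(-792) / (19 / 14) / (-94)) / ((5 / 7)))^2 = 1506060864 / 19936225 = 75.54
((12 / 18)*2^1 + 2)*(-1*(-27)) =90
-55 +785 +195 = 925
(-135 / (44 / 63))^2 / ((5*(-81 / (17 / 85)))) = -35721 / 1936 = -18.45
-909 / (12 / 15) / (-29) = 4545 / 116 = 39.18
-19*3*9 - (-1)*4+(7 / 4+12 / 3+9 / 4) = -501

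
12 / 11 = 1.09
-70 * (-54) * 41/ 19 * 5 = 774900/ 19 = 40784.21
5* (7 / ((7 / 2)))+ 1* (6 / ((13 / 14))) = 214 / 13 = 16.46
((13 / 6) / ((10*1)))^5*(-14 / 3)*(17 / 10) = -44183867 / 11664000000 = -0.00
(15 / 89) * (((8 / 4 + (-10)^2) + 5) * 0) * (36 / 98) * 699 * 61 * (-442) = 0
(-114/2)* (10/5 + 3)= -285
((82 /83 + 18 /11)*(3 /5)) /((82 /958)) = 3443052 /187165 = 18.40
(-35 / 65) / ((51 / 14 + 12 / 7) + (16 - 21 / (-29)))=-0.02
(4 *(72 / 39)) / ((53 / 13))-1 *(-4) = 308 / 53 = 5.81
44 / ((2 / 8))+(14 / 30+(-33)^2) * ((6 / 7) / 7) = 75804 / 245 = 309.40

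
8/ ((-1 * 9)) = -0.89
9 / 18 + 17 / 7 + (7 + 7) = 237 / 14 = 16.93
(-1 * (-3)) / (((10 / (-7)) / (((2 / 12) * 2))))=-7 / 10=-0.70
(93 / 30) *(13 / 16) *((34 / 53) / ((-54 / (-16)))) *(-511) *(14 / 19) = -24506027 / 135945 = -180.26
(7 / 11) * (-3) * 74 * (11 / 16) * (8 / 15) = -259 / 5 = -51.80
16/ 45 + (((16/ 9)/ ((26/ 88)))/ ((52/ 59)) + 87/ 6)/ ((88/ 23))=7936759/ 1338480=5.93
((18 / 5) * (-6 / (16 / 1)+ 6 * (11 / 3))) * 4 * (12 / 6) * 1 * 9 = 28026 / 5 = 5605.20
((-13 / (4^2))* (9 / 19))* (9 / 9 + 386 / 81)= -6071 / 2736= -2.22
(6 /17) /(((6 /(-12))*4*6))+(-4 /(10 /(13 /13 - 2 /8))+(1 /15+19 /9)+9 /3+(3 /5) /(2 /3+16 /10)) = 7823 /1530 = 5.11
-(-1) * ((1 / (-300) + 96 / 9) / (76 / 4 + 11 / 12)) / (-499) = -3199 / 2981525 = -0.00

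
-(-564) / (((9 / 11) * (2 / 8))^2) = 363968 / 27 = 13480.30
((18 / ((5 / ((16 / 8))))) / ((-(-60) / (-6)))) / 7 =-18 / 175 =-0.10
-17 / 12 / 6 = -17 / 72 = -0.24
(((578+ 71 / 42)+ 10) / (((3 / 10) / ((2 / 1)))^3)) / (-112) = -6191750 / 3969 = -1560.03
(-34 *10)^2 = 115600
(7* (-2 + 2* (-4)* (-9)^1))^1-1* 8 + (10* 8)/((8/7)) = 552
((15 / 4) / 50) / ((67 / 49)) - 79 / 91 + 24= 5654777 / 243880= 23.19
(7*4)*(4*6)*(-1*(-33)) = 22176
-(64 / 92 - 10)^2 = -45796 / 529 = -86.57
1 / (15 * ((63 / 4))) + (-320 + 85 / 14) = -593317 / 1890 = -313.92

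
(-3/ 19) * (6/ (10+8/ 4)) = -3/ 38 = -0.08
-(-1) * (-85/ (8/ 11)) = -935/ 8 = -116.88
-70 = -70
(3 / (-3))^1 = -1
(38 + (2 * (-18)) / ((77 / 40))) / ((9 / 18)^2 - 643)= -5944 / 197967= -0.03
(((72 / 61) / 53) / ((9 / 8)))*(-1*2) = -128 / 3233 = -0.04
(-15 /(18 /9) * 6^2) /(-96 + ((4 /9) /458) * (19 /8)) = 445176 /158281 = 2.81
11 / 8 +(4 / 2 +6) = 75 / 8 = 9.38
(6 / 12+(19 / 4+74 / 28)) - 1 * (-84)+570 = 18533 / 28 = 661.89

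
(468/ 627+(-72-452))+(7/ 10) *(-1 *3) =-1097989/ 2090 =-525.35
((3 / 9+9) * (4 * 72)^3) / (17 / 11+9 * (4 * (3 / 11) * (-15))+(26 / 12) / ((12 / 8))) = -5518098432 / 3571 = -1545252.99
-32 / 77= -0.42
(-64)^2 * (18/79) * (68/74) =2506752/2923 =857.60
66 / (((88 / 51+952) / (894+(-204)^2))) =7154433 / 2432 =2941.79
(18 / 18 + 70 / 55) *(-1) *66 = -150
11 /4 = 2.75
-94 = -94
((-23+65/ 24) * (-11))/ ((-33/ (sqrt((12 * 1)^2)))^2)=974/ 33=29.52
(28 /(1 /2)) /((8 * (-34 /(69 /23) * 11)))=-21 /374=-0.06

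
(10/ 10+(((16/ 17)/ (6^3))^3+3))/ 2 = 193405162/ 96702579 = 2.00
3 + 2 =5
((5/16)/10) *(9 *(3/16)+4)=91/512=0.18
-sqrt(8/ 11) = -2*sqrt(22)/ 11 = -0.85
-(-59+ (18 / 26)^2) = 9890 / 169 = 58.52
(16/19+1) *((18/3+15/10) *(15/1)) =7875/38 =207.24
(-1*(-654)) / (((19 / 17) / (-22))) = -244596 / 19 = -12873.47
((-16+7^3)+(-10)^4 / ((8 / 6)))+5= 7832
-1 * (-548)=548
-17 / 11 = -1.55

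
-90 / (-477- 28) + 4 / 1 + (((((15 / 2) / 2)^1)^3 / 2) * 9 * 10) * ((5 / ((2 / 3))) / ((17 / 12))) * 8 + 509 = 693796383 / 6868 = 101018.69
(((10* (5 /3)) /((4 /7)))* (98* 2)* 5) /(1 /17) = 1457750 /3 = 485916.67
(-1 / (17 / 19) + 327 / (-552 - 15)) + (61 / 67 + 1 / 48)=-2628323 / 3444336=-0.76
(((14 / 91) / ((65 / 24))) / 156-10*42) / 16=-288356 / 10985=-26.25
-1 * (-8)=8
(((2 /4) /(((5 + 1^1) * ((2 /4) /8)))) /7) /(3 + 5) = 1 /42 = 0.02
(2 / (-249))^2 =4 / 62001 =0.00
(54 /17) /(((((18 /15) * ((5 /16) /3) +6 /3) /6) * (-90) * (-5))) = 0.02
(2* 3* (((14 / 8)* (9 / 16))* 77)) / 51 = 4851 / 544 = 8.92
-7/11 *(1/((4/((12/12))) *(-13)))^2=-7/29744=-0.00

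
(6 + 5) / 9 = 11 / 9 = 1.22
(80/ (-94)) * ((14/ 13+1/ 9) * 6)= -11120/ 1833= -6.07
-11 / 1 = -11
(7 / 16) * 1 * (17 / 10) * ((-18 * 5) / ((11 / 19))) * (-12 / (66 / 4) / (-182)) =-2907 / 6292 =-0.46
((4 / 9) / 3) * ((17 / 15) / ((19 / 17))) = 1156 / 7695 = 0.15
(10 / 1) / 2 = 5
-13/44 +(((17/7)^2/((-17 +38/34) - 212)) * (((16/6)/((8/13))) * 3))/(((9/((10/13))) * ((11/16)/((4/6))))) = -36458783/112756644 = -0.32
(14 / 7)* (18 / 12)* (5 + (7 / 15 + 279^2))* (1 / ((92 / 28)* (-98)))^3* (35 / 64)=-1167697 / 305245696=-0.00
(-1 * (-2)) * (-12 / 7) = -24 / 7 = -3.43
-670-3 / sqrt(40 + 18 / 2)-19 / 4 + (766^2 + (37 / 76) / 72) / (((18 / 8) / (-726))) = -679874262577 / 3591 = -189327280.03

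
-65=-65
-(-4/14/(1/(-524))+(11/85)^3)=-643612317/4298875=-149.72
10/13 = 0.77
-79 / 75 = -1.05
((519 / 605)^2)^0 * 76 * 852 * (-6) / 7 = -388512 / 7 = -55501.71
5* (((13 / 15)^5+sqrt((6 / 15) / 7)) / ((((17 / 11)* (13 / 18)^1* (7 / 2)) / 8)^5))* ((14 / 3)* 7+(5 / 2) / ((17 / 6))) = 181992972920203247616* sqrt(70) / 1054383327239848333+748942275391782912 / 253550076364375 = 4397.95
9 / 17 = 0.53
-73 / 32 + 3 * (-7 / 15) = -589 / 160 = -3.68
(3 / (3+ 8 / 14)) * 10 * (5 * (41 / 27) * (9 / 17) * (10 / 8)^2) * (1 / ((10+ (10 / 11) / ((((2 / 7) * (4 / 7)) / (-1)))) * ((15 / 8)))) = 12628 / 1989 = 6.35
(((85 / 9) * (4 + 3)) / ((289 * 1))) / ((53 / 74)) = 2590 / 8109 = 0.32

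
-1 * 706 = -706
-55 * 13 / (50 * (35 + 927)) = -11 / 740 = -0.01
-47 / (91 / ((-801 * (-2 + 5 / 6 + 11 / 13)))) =-313725 / 2366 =-132.60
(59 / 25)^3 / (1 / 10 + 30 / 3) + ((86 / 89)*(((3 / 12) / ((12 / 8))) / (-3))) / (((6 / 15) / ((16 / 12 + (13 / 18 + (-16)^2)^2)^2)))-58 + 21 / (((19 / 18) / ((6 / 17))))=-9994794308230026602805757 / 17144564190300000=-582971616.97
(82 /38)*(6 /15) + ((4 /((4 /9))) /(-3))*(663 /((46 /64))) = -6044674 /2185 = -2766.44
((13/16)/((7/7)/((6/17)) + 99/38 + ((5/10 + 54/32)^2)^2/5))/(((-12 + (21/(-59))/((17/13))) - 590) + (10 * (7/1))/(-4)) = -2029494272/15508995192985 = -0.00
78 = 78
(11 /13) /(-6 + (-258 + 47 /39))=-33 /10249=-0.00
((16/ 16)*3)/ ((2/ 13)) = 19.50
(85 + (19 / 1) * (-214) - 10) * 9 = -35919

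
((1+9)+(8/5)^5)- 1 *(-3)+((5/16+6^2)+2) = 3089913/50000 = 61.80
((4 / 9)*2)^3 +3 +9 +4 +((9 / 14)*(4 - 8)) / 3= 80858 / 5103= 15.85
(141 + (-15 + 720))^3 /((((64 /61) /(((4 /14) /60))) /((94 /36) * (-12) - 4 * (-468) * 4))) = 1147557383991 /56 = 20492096142.70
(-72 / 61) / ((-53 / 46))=3312 / 3233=1.02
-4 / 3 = -1.33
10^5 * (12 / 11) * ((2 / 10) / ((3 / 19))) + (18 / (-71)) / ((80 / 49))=138181.66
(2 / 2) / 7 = 1 / 7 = 0.14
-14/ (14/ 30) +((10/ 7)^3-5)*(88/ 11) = -16010/ 343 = -46.68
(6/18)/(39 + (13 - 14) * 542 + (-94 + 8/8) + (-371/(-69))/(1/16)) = -23/35188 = -0.00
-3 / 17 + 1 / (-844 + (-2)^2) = -2537 / 14280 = -0.18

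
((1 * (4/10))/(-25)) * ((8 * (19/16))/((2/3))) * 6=-171/125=-1.37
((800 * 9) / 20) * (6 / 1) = 2160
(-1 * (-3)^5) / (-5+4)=-243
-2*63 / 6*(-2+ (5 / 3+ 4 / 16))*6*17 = 357 / 2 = 178.50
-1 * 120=-120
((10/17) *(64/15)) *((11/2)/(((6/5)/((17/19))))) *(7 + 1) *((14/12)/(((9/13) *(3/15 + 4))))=457600/13851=33.04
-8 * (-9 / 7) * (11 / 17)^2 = 8712 / 2023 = 4.31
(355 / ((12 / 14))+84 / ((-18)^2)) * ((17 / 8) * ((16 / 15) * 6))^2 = 51740248 / 675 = 76652.22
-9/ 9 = -1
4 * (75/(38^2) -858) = -1238877/361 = -3431.79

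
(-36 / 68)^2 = 81 / 289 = 0.28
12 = 12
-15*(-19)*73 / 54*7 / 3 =48545 / 54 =898.98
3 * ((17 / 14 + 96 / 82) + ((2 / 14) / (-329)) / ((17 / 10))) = 22967991 / 3210382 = 7.15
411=411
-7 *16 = -112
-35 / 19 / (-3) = 0.61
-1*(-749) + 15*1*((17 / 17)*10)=899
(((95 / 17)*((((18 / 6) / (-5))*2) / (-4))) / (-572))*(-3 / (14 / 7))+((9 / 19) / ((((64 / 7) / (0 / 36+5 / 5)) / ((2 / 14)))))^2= 16000047 / 3594612736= 0.00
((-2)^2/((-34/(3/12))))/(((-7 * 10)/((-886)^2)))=196249/595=329.83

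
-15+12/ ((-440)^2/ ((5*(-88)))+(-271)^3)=-99514759/ 6634317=-15.00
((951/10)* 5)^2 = 904401/4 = 226100.25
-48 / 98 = -24 / 49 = -0.49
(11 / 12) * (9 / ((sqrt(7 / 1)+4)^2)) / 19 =253 / 2052 -22 * sqrt(7) / 513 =0.01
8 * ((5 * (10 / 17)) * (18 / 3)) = 2400 / 17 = 141.18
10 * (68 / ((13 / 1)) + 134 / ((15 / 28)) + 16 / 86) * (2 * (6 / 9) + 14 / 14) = 29999032 / 5031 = 5962.84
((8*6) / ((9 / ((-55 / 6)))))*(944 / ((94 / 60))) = -4153600 / 141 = -29458.16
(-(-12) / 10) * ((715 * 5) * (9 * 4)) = 154440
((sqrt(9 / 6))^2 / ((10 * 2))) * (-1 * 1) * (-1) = 3 / 40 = 0.08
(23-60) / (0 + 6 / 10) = -185 / 3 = -61.67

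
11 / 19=0.58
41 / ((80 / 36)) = 369 / 20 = 18.45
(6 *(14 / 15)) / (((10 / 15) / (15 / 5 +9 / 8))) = 693 / 20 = 34.65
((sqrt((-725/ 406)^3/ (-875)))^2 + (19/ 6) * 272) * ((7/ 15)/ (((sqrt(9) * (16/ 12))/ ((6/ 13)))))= 49633847/ 1070160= 46.38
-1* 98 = -98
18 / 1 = 18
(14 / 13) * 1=14 / 13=1.08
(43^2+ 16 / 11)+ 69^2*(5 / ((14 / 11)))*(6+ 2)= 11664105 / 77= 151481.88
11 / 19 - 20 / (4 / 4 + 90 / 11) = -3069 / 1919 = -1.60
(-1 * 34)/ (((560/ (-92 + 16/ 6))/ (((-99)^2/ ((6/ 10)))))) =1240371/ 14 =88597.93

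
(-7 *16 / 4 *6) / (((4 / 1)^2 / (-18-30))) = 504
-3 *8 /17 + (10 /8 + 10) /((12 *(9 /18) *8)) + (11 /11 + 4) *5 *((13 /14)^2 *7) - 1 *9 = 140.72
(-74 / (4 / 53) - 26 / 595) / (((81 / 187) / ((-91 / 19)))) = 2927353 / 270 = 10842.05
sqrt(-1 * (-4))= 2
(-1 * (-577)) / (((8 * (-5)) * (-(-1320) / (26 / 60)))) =-7501 / 1584000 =-0.00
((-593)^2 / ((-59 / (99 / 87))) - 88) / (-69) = 11754985 / 118059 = 99.57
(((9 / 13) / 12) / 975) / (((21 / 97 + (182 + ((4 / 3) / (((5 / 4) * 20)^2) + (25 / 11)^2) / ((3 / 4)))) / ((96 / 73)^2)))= 6084460800 / 11243933388522367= 0.00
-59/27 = -2.19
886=886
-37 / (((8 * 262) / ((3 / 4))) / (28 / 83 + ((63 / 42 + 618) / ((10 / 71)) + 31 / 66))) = -8916678137 / 153091840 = -58.24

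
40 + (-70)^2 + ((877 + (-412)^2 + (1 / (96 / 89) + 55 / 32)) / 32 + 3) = 10274.99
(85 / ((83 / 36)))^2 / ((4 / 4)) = 9363600 / 6889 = 1359.21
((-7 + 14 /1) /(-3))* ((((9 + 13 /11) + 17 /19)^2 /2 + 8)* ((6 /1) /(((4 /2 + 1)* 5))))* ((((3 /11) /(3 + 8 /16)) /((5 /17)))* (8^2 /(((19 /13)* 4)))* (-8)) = 342744253696 /228233225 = 1501.73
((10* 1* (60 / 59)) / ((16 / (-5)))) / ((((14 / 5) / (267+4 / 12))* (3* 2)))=-250625 / 4956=-50.57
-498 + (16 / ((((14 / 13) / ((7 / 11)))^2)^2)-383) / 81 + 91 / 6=-1156362263 / 2371842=-487.54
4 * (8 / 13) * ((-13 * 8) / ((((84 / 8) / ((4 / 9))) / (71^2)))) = -10323968 / 189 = -54624.17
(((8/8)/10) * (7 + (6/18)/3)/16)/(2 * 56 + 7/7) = 2/5085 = 0.00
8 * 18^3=46656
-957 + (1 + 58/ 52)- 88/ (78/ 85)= -81961/ 78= -1050.78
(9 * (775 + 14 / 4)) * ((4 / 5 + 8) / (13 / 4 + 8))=137016 / 25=5480.64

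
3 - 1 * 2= 1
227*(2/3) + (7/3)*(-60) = 34/3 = 11.33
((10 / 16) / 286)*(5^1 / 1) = 25 / 2288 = 0.01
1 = 1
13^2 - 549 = -380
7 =7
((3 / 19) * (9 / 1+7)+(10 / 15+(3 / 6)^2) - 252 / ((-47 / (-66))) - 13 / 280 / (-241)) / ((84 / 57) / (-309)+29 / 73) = -476330199237317 / 533503965400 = -892.83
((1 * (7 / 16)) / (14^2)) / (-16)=-1 / 7168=-0.00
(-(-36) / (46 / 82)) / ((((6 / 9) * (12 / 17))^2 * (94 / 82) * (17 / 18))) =2314737 / 8648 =267.66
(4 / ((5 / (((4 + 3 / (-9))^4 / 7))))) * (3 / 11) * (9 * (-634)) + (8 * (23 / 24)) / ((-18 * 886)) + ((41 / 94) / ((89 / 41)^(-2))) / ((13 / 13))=-103725965462701 / 3226838580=-32144.76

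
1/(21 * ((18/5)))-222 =-83911/378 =-221.99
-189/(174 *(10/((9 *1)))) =-567/580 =-0.98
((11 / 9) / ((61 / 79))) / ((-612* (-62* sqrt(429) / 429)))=869* sqrt(429) / 20831256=0.00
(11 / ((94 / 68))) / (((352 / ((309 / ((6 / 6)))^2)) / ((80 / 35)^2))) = 25970832 / 2303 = 11276.96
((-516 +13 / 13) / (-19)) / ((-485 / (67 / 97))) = -6901 / 178771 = -0.04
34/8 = 17/4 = 4.25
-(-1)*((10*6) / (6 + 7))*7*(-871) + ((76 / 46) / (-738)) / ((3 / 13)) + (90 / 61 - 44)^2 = -2494672347031 / 94740381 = -26331.67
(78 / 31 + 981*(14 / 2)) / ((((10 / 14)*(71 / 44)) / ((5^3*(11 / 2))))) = 9018644250 / 2201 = 4097521.24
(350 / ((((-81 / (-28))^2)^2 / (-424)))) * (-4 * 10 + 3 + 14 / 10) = 3247252234240 / 43046721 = 75435.53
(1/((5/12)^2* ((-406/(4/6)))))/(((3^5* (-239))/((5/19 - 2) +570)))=57584/622230525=0.00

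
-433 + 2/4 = -865/2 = -432.50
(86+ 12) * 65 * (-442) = -2815540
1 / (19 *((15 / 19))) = 1 / 15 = 0.07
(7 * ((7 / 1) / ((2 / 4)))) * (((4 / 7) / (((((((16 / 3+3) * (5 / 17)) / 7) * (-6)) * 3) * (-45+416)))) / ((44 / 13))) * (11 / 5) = -1547 / 99375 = -0.02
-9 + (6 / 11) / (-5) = -501 / 55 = -9.11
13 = 13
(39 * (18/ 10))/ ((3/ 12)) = 1404/ 5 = 280.80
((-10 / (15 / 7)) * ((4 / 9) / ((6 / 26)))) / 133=-0.07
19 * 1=19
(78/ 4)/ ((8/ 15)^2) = 8775/ 128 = 68.55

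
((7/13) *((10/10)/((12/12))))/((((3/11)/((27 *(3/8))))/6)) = 6237/52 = 119.94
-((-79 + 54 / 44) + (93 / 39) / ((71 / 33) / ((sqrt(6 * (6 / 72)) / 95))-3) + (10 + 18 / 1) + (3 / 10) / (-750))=1618890030701857 / 32525439017500-6900135 * sqrt(2) / 1182743237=49.76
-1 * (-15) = 15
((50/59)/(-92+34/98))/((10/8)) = -1960/264969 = -0.01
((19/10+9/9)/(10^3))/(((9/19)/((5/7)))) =551/126000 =0.00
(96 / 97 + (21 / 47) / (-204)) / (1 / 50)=7653425 / 155006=49.38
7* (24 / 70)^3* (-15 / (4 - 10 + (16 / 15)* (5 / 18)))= 69984 / 94325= 0.74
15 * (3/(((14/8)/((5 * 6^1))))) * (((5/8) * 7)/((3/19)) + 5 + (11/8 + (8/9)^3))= 5071750/189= 26834.66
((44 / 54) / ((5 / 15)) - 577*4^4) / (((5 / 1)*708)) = -664693 / 15930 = -41.73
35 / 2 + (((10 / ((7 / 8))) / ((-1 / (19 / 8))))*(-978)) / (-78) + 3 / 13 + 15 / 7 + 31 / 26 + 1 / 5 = -145174 / 455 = -319.06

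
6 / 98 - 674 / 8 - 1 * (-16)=-13365 / 196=-68.19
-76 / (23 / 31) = -2356 / 23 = -102.43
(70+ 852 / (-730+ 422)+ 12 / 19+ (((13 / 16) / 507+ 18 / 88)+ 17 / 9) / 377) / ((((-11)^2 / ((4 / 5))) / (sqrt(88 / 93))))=70076942281 * sqrt(2046) / 7261725981510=0.44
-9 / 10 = -0.90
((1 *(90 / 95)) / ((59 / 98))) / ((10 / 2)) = 1764 / 5605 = 0.31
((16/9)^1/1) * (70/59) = 1120/531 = 2.11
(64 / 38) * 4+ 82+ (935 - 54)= 18425 / 19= 969.74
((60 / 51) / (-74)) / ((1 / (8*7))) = -560 / 629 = -0.89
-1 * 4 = -4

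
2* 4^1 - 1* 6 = 2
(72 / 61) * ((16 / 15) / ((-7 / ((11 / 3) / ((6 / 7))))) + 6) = 5776 / 915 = 6.31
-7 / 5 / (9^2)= -7 / 405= -0.02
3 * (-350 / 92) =-11.41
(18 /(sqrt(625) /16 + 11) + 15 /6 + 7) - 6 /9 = 4127 /402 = 10.27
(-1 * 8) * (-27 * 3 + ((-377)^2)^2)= -161605220480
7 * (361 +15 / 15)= 2534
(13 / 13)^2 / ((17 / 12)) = 12 / 17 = 0.71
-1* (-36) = 36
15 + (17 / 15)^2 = 3664 / 225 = 16.28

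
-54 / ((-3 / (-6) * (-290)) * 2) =27 / 145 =0.19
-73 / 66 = -1.11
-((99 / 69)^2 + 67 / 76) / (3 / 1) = -118207 / 120612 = -0.98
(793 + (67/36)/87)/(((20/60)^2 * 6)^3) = 2483743/928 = 2676.45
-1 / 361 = -0.00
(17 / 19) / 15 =17 / 285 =0.06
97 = 97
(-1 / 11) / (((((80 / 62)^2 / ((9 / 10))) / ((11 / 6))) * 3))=-961 / 32000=-0.03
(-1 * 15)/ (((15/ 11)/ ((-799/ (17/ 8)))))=4136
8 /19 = 0.42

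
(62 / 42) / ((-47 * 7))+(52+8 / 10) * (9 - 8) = 1823821 / 34545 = 52.80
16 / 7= 2.29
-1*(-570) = 570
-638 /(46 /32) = -10208 /23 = -443.83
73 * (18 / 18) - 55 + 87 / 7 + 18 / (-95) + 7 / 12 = 245963 / 7980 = 30.82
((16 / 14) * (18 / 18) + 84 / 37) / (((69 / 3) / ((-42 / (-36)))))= 442 / 2553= 0.17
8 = 8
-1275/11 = -115.91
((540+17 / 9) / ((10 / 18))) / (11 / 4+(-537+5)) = -19508 / 10585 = -1.84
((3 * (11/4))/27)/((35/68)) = 0.59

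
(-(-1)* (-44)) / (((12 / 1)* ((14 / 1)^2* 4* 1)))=-11 / 2352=-0.00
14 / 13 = 1.08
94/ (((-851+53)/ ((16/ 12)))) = -188/ 1197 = -0.16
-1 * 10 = -10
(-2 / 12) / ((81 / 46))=-23 / 243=-0.09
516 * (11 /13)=436.62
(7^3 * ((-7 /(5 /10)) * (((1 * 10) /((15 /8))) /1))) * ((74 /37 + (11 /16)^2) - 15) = 2566669 /8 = 320833.62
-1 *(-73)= 73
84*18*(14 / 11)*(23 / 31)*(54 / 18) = 1460592 / 341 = 4283.26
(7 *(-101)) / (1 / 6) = -4242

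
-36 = -36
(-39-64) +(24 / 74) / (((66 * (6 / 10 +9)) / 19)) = -1006009 / 9768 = -102.99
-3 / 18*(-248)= 41.33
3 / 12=1 / 4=0.25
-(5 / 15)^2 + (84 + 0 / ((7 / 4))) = 755 / 9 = 83.89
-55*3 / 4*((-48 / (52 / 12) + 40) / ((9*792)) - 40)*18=2316365 / 78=29696.99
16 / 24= 2 / 3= 0.67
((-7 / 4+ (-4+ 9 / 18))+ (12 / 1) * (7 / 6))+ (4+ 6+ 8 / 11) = 857 / 44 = 19.48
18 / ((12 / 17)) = 51 / 2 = 25.50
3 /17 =0.18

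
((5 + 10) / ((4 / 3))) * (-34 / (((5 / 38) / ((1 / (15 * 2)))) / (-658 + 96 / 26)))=4121157 / 65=63402.42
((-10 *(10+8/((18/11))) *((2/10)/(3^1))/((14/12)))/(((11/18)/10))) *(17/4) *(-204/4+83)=-1457920/77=-18934.03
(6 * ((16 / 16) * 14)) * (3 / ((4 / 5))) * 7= 2205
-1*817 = -817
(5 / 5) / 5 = 1 / 5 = 0.20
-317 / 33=-9.61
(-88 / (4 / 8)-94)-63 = -333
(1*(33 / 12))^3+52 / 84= 28783 / 1344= 21.42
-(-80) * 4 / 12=80 / 3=26.67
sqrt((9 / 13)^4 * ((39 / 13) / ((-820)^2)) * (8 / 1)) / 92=0.00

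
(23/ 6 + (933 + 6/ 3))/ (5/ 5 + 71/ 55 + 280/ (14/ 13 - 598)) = 30052055/ 58317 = 515.32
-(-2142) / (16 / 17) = 18207 / 8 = 2275.88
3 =3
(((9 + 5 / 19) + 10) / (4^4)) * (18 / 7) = 1647 / 8512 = 0.19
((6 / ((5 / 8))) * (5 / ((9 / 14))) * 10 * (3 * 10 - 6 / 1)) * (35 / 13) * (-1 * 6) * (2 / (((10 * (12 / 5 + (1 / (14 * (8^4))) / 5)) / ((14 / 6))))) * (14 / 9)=-7049366732800 / 80511093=-87557.71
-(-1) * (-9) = -9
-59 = -59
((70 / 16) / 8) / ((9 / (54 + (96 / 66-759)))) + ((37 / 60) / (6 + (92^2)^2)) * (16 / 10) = -42.75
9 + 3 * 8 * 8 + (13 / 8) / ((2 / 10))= 209.12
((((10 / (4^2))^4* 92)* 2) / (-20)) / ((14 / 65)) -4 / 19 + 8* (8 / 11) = -5453291 / 5992448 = -0.91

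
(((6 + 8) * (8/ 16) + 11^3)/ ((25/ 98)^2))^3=2121899421750662711808/ 244140625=8691300031490.71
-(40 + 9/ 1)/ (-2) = 49/ 2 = 24.50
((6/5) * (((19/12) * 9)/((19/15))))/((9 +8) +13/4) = 2/3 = 0.67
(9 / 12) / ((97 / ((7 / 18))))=7 / 2328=0.00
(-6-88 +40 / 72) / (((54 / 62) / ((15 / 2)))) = -130355 / 162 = -804.66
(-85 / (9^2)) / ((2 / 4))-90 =-7460 / 81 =-92.10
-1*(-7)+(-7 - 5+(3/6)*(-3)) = -6.50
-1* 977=-977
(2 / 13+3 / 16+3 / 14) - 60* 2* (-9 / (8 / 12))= 2359529 / 1456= 1620.56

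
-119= -119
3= 3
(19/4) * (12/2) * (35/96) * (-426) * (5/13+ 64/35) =-4075329/416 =-9796.46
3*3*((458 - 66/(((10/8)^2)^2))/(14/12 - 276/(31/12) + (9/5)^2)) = -37.87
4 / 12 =1 / 3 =0.33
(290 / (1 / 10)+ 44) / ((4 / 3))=2208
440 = 440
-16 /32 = -1 /2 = -0.50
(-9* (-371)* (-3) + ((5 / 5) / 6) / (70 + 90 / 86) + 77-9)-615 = -193638077 / 18330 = -10564.00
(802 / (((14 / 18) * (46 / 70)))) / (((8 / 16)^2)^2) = 577440 / 23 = 25106.09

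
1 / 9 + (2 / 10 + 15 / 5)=149 / 45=3.31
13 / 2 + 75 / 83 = 1229 / 166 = 7.40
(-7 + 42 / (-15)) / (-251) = 49 / 1255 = 0.04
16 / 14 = 8 / 7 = 1.14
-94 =-94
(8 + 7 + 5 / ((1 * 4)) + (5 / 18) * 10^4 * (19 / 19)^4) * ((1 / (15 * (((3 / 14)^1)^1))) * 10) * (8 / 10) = 563276 / 81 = 6954.02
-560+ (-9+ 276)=-293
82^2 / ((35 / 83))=558092 / 35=15945.49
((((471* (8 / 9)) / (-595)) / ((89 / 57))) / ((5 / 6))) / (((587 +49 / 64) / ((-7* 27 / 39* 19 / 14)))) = 261167616 / 43160178425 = 0.01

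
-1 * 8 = -8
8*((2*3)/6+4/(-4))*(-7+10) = 0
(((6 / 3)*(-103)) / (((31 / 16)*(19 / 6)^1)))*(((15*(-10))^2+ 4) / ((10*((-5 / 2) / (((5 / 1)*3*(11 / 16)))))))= 917893152 / 2945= 311678.49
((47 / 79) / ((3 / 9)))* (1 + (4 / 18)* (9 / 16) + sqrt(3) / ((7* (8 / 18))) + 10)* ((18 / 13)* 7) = 11421* sqrt(3) / 2054 + 790587 / 4108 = 202.08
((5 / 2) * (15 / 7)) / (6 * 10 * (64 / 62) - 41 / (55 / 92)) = -127875 / 158648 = -0.81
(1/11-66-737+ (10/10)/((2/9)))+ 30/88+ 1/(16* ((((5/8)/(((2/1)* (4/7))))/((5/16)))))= -122897/154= -798.03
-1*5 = -5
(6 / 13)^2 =36 / 169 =0.21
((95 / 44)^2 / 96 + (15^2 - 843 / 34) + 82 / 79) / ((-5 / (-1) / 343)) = 13808.66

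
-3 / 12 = -1 / 4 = -0.25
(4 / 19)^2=16 / 361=0.04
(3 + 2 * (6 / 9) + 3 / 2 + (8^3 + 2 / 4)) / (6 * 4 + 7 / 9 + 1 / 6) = 20.78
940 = 940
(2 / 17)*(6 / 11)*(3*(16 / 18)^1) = 32 / 187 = 0.17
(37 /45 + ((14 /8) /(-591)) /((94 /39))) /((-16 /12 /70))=-19155983 /444432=-43.10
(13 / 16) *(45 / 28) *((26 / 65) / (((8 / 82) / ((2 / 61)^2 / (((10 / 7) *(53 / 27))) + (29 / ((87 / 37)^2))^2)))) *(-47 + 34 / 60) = -196019274228703601 / 28659939782400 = -6839.49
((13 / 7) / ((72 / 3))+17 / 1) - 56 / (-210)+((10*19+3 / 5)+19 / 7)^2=1099200059 / 29400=37387.76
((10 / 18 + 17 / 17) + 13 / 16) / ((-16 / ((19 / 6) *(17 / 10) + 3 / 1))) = -171523 / 138240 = -1.24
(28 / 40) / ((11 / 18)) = 1.15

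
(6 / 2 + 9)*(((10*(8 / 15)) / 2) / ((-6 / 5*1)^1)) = -80 / 3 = -26.67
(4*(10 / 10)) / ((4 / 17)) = 17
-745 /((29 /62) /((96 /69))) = -1478080 /667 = -2216.01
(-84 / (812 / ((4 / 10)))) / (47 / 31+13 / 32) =-5952 / 276515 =-0.02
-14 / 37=-0.38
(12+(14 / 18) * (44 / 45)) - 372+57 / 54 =-290129 / 810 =-358.18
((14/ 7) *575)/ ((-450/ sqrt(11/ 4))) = -4.24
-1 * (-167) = 167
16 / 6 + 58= 182 / 3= 60.67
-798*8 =-6384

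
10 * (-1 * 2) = -20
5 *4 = 20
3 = 3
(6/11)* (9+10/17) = 978/187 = 5.23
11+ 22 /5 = 77 /5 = 15.40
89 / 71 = 1.25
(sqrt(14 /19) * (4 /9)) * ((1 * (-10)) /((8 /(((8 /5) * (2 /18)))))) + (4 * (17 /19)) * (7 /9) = 476 /171- 8 * sqrt(266) /1539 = 2.70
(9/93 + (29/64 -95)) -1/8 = -187637/1984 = -94.58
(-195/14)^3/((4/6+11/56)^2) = -21354840/5887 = -3627.46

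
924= 924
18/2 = 9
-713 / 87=-8.20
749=749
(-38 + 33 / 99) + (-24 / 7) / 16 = -1591 / 42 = -37.88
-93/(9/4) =-124/3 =-41.33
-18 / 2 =-9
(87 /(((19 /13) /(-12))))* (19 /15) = -4524 /5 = -904.80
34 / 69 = 0.49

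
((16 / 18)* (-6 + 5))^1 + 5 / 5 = 1 / 9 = 0.11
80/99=0.81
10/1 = 10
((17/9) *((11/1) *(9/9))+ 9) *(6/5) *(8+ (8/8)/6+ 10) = 29212/45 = 649.16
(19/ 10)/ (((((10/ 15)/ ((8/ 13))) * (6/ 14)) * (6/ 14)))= 1862/ 195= 9.55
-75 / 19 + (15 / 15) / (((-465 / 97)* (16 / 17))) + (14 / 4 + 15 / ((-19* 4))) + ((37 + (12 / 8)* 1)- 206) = -23800271 / 141360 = -168.37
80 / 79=1.01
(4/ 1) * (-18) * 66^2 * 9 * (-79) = 222992352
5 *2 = 10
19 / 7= 2.71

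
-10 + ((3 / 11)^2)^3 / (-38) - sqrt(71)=-673193909 / 67319318 - sqrt(71)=-18.43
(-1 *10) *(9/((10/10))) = -90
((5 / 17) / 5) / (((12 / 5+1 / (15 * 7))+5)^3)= 1157625 / 8005486184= 0.00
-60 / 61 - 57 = -3537 / 61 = -57.98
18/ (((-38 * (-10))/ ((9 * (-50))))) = -405/ 19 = -21.32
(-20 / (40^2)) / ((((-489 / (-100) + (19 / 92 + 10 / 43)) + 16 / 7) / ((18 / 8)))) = -311535 / 84347552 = -0.00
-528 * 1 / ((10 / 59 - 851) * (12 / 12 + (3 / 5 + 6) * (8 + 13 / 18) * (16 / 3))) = 467280 / 231936113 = 0.00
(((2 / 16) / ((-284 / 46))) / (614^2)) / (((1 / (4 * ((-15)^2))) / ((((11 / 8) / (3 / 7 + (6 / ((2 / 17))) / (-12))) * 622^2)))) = 38540900475 / 5728077224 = 6.73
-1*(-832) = 832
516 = 516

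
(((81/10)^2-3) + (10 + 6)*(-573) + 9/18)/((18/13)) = -11836357/1800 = -6575.75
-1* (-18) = 18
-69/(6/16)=-184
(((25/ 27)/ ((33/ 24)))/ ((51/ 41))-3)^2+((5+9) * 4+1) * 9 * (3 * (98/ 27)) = 1282991859955/ 229431609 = 5592.04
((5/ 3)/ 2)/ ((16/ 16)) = 0.83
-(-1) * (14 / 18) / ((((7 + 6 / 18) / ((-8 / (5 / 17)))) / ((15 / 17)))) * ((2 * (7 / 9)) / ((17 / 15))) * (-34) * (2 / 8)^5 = 245 / 2112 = 0.12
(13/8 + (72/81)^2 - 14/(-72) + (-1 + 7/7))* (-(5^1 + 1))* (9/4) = -1691/48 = -35.23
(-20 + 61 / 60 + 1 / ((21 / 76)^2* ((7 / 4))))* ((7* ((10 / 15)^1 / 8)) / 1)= -709951 / 105840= -6.71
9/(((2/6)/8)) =216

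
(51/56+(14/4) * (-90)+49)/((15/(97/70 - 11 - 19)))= 5946907/11760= 505.69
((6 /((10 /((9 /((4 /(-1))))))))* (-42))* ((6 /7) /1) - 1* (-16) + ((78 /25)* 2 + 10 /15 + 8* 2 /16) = 5438 /75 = 72.51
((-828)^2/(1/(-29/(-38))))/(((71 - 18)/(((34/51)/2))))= 3313656/1007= 3290.62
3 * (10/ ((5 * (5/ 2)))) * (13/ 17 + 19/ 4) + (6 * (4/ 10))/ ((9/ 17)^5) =70.94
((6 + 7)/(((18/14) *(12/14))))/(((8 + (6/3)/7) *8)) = 4459/25056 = 0.18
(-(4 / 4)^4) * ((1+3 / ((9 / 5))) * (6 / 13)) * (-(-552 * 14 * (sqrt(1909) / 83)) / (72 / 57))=-97888 * sqrt(1909) / 1079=-3963.79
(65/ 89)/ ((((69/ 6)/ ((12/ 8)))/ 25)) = 4875/ 2047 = 2.38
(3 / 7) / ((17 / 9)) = 27 / 119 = 0.23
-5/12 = -0.42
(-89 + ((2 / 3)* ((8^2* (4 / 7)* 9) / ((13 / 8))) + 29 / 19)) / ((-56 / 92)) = -945645 / 12103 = -78.13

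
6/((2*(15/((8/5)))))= 0.32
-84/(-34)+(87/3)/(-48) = 1523/816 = 1.87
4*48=192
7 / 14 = 1 / 2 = 0.50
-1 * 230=-230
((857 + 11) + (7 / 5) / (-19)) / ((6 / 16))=659624 / 285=2314.47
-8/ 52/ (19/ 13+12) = -2/ 175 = -0.01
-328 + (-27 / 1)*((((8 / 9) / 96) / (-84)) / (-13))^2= -168967378945 / 515144448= -328.00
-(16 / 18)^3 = -512 / 729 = -0.70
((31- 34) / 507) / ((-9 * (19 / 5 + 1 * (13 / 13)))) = 5 / 36504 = 0.00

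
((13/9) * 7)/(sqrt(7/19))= 13 * sqrt(133)/9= 16.66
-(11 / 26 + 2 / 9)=-151 / 234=-0.65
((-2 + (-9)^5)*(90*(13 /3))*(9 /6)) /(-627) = 11514945 /209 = 55095.43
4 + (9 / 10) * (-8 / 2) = 2 / 5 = 0.40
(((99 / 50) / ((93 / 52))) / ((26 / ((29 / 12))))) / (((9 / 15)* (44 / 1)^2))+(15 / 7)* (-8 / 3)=-13094197 / 2291520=-5.71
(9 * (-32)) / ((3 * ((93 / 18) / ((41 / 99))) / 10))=-26240 / 341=-76.95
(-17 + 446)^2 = 184041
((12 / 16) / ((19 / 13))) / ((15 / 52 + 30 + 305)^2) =26364 / 5775605275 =0.00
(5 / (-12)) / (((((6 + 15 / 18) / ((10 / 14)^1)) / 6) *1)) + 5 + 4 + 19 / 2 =18.24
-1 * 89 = -89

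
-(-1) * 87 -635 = -548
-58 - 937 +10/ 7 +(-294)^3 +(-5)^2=-177892068/ 7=-25413152.57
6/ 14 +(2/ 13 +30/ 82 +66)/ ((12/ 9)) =750951/ 14924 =50.32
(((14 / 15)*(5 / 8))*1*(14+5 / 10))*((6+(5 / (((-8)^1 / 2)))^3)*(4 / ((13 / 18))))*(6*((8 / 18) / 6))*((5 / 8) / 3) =262885 / 14976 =17.55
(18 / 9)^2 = 4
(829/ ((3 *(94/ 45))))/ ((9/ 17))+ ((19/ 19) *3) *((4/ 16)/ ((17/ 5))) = 2397925/ 9588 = 250.10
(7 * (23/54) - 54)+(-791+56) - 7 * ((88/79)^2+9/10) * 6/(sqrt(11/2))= -42445/54 - 2805789 * sqrt(22)/343255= -824.36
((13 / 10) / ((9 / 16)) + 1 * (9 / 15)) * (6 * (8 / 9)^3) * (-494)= -6060.09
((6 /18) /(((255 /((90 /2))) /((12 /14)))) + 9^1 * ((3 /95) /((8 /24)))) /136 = 10209 /1537480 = 0.01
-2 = -2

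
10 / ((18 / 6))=10 / 3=3.33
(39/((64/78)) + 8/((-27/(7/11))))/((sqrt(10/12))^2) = 56.81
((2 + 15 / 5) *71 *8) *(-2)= -5680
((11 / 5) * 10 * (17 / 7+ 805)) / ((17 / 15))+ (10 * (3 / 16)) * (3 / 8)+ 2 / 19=2268151537 / 144704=15674.42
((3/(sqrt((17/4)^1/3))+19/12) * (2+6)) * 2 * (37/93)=2812/279+1184 * sqrt(51)/527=26.12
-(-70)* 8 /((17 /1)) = 560 /17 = 32.94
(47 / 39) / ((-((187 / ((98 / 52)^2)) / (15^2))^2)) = -4572207793125 / 207739918672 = -22.01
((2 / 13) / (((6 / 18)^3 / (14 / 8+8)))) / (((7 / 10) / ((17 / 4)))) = 6885 / 28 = 245.89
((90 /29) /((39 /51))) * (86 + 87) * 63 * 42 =700369740 /377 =1857744.67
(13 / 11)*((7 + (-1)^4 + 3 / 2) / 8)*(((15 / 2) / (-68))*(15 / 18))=-6175 / 47872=-0.13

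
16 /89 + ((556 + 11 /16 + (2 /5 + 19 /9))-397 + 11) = 11110087 /64080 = 173.38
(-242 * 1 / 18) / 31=-121 / 279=-0.43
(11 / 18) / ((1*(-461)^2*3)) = 11 / 11476134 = 0.00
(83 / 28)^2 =6889 / 784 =8.79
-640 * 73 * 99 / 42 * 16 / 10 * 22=-27134976 / 7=-3876425.14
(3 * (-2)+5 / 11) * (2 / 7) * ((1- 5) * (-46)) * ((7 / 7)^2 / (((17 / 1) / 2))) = -44896 / 1309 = -34.30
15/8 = 1.88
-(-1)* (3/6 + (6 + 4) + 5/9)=199/18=11.06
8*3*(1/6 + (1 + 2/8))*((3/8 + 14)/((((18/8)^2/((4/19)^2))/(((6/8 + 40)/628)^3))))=8466610385/7242210637632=0.00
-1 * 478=-478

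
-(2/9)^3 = -8/729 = -0.01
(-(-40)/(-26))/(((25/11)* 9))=-44/585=-0.08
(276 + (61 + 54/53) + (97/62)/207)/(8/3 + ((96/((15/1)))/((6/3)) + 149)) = 2.18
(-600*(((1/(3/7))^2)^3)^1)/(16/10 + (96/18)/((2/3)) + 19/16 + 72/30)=-376476800/51273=-7342.59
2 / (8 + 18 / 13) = 13 / 61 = 0.21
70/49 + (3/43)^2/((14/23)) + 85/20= 294405/51772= 5.69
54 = 54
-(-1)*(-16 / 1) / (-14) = 8 / 7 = 1.14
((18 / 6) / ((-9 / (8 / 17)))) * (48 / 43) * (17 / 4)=-32 / 43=-0.74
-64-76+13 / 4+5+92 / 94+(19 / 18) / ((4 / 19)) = -125.76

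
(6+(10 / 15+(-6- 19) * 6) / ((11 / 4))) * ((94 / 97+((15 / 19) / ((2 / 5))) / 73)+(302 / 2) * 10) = -324040921367 / 4439787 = -72985.69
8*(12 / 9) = 32 / 3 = 10.67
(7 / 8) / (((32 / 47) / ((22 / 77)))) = 47 / 128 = 0.37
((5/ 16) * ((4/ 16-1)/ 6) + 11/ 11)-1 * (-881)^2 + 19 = -99346053/ 128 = -776141.04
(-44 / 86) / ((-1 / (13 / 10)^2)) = 1859 / 2150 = 0.86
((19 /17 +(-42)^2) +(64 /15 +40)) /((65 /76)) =35065868 /16575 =2115.59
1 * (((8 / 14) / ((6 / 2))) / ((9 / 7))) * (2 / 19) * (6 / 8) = 2 / 171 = 0.01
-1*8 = -8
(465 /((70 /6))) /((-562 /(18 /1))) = -2511 /1967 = -1.28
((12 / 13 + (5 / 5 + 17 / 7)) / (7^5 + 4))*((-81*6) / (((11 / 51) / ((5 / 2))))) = -2230740 / 1529801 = -1.46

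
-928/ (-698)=464/ 349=1.33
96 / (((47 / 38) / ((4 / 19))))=768 / 47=16.34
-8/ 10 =-4/ 5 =-0.80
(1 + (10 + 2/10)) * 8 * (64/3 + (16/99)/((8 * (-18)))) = 1911.37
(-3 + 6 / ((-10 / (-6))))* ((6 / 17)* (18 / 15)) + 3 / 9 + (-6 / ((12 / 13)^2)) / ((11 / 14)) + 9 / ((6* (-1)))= -553969 / 56100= -9.87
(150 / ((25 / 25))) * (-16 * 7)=-16800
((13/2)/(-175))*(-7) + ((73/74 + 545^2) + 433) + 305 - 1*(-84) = 275509628/925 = 297848.25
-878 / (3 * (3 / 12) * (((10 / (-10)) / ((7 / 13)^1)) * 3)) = 24584 / 117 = 210.12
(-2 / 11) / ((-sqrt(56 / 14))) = 1 / 11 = 0.09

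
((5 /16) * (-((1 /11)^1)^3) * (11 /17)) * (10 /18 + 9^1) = -215 /148104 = -0.00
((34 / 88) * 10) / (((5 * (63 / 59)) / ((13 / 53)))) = 13039 / 73458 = 0.18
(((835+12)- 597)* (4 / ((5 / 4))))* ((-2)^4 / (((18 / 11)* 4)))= 17600 / 9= 1955.56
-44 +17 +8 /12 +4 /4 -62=-262 /3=-87.33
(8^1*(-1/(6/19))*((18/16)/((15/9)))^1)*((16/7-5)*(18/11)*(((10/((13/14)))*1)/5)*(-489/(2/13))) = -28597698/55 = -519958.15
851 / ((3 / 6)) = 1702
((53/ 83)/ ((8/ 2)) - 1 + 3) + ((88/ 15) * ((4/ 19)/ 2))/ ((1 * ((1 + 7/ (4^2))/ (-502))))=-464625889/ 2176260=-213.50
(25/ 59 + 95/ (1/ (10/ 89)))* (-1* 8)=-466200/ 5251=-88.78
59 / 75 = 0.79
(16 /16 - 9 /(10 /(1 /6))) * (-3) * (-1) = 51 /20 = 2.55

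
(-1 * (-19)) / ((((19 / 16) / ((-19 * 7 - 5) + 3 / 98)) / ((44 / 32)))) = -148731 / 49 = -3035.33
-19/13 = -1.46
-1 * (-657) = 657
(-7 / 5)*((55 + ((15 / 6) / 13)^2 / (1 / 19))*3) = -158151 / 676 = -233.95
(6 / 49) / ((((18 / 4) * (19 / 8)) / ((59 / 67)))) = 1888 / 187131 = 0.01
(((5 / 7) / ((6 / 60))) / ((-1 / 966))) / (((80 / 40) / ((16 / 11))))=-55200 / 11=-5018.18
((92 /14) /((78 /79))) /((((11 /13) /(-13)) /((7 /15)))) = -23621 /495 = -47.72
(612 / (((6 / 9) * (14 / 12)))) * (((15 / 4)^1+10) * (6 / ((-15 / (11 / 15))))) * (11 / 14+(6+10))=-2610333 / 49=-53272.10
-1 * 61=-61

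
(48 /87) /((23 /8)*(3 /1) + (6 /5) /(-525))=112000 /1750411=0.06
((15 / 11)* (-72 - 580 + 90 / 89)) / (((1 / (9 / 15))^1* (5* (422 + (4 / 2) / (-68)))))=-17729028 / 70228565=-0.25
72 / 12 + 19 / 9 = 73 / 9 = 8.11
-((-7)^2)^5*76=-21468118924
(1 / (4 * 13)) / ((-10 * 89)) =-1 / 46280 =-0.00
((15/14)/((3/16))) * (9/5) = 72/7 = 10.29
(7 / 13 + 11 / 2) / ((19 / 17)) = 2669 / 494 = 5.40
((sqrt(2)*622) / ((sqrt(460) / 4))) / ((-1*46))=-622*sqrt(230) / 2645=-3.57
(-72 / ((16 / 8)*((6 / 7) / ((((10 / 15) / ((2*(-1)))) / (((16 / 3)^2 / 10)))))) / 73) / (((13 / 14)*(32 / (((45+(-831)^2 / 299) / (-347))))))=-97022205 / 6301542208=-0.02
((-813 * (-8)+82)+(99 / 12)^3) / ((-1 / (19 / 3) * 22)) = -8691379 / 4224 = -2057.62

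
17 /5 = 3.40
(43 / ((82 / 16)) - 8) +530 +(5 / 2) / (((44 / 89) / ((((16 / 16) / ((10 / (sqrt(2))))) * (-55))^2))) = 548631 / 656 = 836.33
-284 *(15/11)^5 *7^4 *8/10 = -414244530000/161051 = -2572132.62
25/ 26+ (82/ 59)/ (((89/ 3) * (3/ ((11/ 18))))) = 1193201/ 1228734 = 0.97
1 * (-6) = -6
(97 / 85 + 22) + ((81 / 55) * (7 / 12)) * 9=23093 / 748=30.87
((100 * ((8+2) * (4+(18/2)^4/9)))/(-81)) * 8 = -5864000/81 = -72395.06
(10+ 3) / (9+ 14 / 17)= 221 / 167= 1.32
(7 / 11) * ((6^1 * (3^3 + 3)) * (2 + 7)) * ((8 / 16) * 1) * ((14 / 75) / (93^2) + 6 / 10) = 16347198 / 52855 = 309.28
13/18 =0.72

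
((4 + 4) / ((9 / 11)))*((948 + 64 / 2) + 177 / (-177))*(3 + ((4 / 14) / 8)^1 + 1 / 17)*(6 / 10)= 10575158 / 595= 17773.37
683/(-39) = -683/39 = -17.51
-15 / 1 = -15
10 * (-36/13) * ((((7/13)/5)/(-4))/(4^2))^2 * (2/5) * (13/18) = -49/2163200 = -0.00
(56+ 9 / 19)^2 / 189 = 1151329 / 68229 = 16.87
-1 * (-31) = 31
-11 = -11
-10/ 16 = -5/ 8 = -0.62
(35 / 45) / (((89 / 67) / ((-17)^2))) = 135541 / 801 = 169.21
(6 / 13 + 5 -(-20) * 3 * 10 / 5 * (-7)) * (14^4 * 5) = -2083875920 / 13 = -160298147.69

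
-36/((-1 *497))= 36/497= 0.07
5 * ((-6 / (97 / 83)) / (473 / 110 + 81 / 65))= -323700 / 69937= -4.63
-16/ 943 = -0.02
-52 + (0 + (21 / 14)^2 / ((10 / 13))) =-1963 / 40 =-49.08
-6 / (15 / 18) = -36 / 5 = -7.20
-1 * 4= -4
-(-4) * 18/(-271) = -72/271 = -0.27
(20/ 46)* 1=10/ 23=0.43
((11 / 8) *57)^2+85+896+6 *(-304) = 339177 / 64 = 5299.64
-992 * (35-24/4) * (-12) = 345216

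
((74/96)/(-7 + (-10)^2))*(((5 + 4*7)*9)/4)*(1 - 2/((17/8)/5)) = -76923/33728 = -2.28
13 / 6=2.17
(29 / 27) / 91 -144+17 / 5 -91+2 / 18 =-2843696 / 12285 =-231.48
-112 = -112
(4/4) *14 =14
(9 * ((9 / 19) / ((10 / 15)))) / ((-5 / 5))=-243 / 38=-6.39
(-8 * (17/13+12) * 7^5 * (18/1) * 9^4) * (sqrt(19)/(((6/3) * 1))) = -1373532175512 * sqrt(19)/13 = -460545226827.57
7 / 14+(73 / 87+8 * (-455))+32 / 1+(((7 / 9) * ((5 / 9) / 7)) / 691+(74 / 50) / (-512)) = -74933615084083 / 20776435200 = -3606.66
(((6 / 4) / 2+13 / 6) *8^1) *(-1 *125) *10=-87500 / 3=-29166.67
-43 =-43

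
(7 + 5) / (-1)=-12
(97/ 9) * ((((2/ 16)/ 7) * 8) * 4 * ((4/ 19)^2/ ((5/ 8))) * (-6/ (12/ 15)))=-24832/ 7581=-3.28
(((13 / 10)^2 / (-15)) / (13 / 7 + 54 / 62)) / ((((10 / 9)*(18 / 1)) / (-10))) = 0.02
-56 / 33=-1.70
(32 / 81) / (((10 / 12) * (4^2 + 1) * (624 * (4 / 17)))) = 1 / 5265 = 0.00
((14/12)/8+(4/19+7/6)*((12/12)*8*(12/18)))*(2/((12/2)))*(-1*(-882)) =1004255/456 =2202.31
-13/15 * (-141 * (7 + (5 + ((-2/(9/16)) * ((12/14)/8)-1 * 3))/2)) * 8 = 801632/105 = 7634.59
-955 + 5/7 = -954.29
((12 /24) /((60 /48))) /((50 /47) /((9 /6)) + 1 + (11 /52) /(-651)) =0.23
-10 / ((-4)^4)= -5 / 128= -0.04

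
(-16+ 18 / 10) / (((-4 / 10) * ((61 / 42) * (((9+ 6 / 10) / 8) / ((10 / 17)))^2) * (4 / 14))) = 2174375 / 105774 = 20.56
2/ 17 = 0.12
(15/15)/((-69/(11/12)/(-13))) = 143/828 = 0.17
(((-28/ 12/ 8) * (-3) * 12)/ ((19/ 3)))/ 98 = 9/ 532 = 0.02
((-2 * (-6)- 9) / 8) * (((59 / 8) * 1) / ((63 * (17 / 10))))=295 / 11424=0.03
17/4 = 4.25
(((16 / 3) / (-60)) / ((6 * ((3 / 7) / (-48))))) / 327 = 224 / 44145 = 0.01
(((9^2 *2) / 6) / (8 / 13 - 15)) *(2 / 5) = -702 / 935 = -0.75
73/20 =3.65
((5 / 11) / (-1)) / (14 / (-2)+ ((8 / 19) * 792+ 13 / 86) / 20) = -163400 / 3480213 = -0.05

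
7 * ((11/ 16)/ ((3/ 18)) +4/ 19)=4613/ 152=30.35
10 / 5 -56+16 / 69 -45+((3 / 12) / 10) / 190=-51793931 / 524400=-98.77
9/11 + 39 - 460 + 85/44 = -1673/4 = -418.25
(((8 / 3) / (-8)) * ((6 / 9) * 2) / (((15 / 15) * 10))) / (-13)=2 / 585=0.00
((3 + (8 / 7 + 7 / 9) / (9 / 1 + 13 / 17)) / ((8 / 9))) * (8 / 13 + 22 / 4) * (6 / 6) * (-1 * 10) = -26577645 / 120848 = -219.93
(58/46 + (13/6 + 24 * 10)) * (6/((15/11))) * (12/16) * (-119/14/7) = -897413/920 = -975.45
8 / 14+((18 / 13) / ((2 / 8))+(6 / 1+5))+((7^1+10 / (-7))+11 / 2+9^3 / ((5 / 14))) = 1883137 / 910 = 2069.38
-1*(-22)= 22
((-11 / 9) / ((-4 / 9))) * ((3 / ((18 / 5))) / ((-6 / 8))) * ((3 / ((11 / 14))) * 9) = -105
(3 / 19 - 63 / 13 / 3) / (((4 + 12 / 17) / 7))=-1071 / 494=-2.17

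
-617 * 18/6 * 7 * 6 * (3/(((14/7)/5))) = -583065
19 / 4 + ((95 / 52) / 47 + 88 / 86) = 152702 / 26273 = 5.81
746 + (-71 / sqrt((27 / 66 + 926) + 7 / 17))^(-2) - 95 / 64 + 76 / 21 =948078005863 / 1266944448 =748.32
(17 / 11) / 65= 17 / 715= 0.02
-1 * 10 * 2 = -20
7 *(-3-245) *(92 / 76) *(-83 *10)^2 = -27506399200 / 19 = -1447705221.05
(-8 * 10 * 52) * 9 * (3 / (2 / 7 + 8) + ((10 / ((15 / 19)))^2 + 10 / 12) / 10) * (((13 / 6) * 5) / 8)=-72735065 / 87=-836035.23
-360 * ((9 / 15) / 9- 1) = 336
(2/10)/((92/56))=0.12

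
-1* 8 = -8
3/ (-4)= -3/ 4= -0.75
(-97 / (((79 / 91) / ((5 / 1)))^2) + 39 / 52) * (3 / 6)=-1608.46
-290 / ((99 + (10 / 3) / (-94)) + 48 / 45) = -2.90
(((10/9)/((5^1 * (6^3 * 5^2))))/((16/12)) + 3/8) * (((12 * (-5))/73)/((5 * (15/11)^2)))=-0.03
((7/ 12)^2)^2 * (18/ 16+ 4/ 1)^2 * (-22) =-44396891/ 663552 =-66.91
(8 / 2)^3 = 64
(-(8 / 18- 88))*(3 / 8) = 197 / 6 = 32.83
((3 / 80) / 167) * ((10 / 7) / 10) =3 / 93520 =0.00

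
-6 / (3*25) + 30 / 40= 67 / 100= 0.67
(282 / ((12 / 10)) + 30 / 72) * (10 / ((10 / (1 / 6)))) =2825 / 72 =39.24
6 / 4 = 3 / 2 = 1.50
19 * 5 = 95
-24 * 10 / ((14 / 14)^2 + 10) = -240 / 11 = -21.82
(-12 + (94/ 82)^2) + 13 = 3890/ 1681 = 2.31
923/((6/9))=1384.50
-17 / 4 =-4.25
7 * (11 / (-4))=-77 / 4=-19.25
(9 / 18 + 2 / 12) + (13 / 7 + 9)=242 / 21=11.52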